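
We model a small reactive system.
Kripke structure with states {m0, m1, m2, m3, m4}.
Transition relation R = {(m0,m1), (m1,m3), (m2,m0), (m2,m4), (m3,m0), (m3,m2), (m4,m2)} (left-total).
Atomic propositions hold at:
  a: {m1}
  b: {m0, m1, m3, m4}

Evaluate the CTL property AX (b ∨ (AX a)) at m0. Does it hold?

Sat(AX a) = {s : every successor in {m1}} = {m0}
Sat(b ∨ (AX a)) = {m0, m1, m3, m4}
Sat(AX (b ∨ (AX a))) = {s : every successor in {m0, m1, m3, m4}} = {m0, m1, m2}
m0 ∈ Sat(AX (b ∨ (AX a))) = {m0, m1, m2}, so the formula holds at m0.

Yes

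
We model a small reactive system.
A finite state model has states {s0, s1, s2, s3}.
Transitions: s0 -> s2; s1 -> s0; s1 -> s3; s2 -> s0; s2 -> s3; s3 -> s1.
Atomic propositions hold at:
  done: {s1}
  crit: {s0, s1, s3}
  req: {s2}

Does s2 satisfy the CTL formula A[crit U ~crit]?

Sat(~crit) = {s2}
A[crit U ~crit]: least fixpoint, start Z0 = Sat(~crit) = {s2}, add states in Sat(crit) with every successor in Z. Z1 = {s0, s2}; fixed.
Sat(A[crit U ~crit]) = {s0, s2}
s2 ∈ Sat(A[crit U ~crit]) = {s0, s2}, so the formula holds at s2.

Yes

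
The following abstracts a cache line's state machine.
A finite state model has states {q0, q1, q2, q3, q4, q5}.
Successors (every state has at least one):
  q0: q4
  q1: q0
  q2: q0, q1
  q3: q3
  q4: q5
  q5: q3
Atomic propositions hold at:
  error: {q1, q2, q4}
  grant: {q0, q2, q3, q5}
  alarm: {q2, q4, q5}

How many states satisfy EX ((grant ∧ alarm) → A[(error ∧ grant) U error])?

5

Sat(grant ∧ alarm) = {q2, q5}
Sat(error ∧ grant) = {q2}
A[(error ∧ grant) U error]: least fixpoint, start Z0 = Sat(error) = {q1, q2, q4}, add states in Sat(error ∧ grant) with every successor in Z. Already a fixed point.
Sat(A[(error ∧ grant) U error]) = {q1, q2, q4}
Sat((grant ∧ alarm) → A[(error ∧ grant) U error]) = {q0, q1, q2, q3, q4}
Sat(EX ((grant ∧ alarm) → A[(error ∧ grant) U error])) = {s : some successor in {q0, q1, q2, q3, q4}} = {q0, q1, q2, q3, q5}
|Sat(EX ((grant ∧ alarm) → A[(error ∧ grant) U error]))| = |{q0, q1, q2, q3, q5}| = 5.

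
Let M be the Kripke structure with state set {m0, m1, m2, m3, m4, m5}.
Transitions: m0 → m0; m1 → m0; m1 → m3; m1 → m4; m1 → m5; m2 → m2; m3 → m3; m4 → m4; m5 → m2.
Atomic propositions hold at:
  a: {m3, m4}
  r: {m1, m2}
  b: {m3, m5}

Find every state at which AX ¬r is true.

{m0, m1, m3, m4}

Sat(¬r) = {m0, m3, m4, m5}
Sat(AX ¬r) = {s : every successor in {m0, m3, m4, m5}} = {m0, m1, m3, m4}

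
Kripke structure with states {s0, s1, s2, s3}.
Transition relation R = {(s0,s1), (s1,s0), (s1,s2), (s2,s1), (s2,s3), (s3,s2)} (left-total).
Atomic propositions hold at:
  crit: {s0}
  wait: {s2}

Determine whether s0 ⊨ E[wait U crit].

E[wait U crit]: least fixpoint, start Z0 = Sat(crit) = {s0}, add states in Sat(wait) with some successor in Z. Already a fixed point.
Sat(E[wait U crit]) = {s0}
s0 ∈ Sat(E[wait U crit]) = {s0}, so the formula holds at s0.

Yes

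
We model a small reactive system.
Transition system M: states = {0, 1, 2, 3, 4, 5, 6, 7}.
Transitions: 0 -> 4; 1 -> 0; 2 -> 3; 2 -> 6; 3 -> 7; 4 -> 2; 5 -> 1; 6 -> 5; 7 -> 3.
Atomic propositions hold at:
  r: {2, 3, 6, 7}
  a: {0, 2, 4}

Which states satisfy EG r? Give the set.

EG r: greatest fixpoint, start Z0 = {2, 3, 6, 7}, keep only states in Sat with some successor in Z. Z1 = {2, 3, 7}; fixed.
Sat(EG r) = {2, 3, 7}

{2, 3, 7}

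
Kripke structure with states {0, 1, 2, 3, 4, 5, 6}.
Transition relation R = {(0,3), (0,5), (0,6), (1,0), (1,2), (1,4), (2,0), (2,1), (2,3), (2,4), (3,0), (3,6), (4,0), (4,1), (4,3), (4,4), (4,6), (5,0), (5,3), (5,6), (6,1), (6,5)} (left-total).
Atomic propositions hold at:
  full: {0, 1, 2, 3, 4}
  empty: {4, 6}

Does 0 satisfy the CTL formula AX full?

No

Sat(AX full) = {s : every successor in {0, 1, 2, 3, 4}} = {1, 2}
0 ∉ Sat(AX full) = {1, 2}, so the formula does not hold at 0.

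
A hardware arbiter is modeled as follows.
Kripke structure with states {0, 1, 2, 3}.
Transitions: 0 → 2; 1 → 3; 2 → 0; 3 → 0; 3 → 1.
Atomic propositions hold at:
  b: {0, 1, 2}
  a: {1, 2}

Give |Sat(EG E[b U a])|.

E[b U a]: least fixpoint, start Z0 = Sat(a) = {1, 2}, add states in Sat(b) with some successor in Z. Z1 = {0, 1, 2}; fixed.
Sat(E[b U a]) = {0, 1, 2}
EG E[b U a]: greatest fixpoint, start Z0 = {0, 1, 2}, keep only states in Sat with some successor in Z. Z1 = {0, 2}; fixed.
Sat(EG E[b U a]) = {0, 2}
|Sat(EG E[b U a])| = |{0, 2}| = 2.

2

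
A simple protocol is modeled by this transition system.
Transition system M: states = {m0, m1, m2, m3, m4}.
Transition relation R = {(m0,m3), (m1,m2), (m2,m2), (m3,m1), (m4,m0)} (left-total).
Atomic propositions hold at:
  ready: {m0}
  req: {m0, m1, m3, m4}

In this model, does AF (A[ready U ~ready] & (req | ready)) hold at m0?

Sat(~ready) = {m1, m2, m3, m4}
A[ready U ~ready]: least fixpoint, start Z0 = Sat(~ready) = {m1, m2, m3, m4}, add states in Sat(ready) with every successor in Z. Z1 = {m0, m1, m2, m3, m4}; fixed.
Sat(A[ready U ~ready]) = {m0, m1, m2, m3, m4}
Sat(req | ready) = {m0, m1, m3, m4}
Sat(A[ready U ~ready] & (req | ready)) = {m0, m1, m3, m4}
AF (A[ready U ~ready] & (req | ready)): least fixpoint, start Z0 = {m0, m1, m3, m4}, add states with every successor in Z. Already a fixed point.
Sat(AF (A[ready U ~ready] & (req | ready))) = {m0, m1, m3, m4}
m0 ∈ Sat(AF (A[ready U ~ready] & (req | ready))) = {m0, m1, m3, m4}, so the formula holds at m0.

Yes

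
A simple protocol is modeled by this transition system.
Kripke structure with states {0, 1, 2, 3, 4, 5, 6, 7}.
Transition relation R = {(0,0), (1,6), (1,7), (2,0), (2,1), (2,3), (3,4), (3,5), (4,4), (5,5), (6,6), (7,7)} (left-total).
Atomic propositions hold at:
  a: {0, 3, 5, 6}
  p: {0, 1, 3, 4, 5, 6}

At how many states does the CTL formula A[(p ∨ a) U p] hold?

Sat(p ∨ a) = {0, 1, 3, 4, 5, 6}
A[(p ∨ a) U p]: least fixpoint, start Z0 = Sat(p) = {0, 1, 3, 4, 5, 6}, add states in Sat(p ∨ a) with every successor in Z. Already a fixed point.
Sat(A[(p ∨ a) U p]) = {0, 1, 3, 4, 5, 6}
|Sat(A[(p ∨ a) U p])| = |{0, 1, 3, 4, 5, 6}| = 6.

6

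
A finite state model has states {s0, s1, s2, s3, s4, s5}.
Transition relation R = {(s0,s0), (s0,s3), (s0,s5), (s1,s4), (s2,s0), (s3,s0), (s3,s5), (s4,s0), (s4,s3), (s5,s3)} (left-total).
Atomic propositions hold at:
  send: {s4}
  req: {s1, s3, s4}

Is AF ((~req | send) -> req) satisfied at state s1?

Yes

Sat(~req) = {s0, s2, s5}
Sat(~req | send) = {s0, s2, s4, s5}
Sat((~req | send) -> req) = {s1, s3, s4}
AF ((~req | send) -> req): least fixpoint, start Z0 = {s1, s3, s4}, add states with every successor in Z. Z1 = {s1, s3, s4, s5}; fixed.
Sat(AF ((~req | send) -> req)) = {s1, s3, s4, s5}
s1 ∈ Sat(AF ((~req | send) -> req)) = {s1, s3, s4, s5}, so the formula holds at s1.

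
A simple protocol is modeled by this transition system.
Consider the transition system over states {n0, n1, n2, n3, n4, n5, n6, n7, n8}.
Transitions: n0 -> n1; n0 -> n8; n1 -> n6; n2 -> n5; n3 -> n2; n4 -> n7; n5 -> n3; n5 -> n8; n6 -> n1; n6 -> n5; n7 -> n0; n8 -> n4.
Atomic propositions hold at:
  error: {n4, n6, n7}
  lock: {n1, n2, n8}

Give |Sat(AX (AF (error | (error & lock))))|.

5

Sat(error & lock) = ∅
Sat(error | (error & lock)) = {n4, n6, n7}
AF (error | (error & lock)): least fixpoint, start Z0 = {n4, n6, n7}, add states with every successor in Z. Z1 = {n1, n4, n6, n7, n8}; Z2 = {n0, n1, n4, n6, n7, n8}; fixed.
Sat(AF (error | (error & lock))) = {n0, n1, n4, n6, n7, n8}
Sat(AX (AF (error | (error & lock)))) = {s : every successor in {n0, n1, n4, n6, n7, n8}} = {n0, n1, n4, n7, n8}
|Sat(AX (AF (error | (error & lock))))| = |{n0, n1, n4, n7, n8}| = 5.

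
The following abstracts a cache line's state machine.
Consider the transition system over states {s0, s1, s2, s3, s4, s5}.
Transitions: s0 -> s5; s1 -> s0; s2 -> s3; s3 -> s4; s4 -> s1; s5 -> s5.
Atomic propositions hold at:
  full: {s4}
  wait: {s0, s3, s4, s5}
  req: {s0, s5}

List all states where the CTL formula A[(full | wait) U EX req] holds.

Sat(full | wait) = {s0, s3, s4, s5}
Sat(EX req) = {s : some successor in {s0, s5}} = {s0, s1, s5}
A[(full | wait) U EX req]: least fixpoint, start Z0 = Sat(EX req) = {s0, s1, s5}, add states in Sat(full | wait) with every successor in Z. Z1 = {s0, s1, s4, s5}; Z2 = {s0, s1, s3, s4, s5}; fixed.
Sat(A[(full | wait) U EX req]) = {s0, s1, s3, s4, s5}

{s0, s1, s3, s4, s5}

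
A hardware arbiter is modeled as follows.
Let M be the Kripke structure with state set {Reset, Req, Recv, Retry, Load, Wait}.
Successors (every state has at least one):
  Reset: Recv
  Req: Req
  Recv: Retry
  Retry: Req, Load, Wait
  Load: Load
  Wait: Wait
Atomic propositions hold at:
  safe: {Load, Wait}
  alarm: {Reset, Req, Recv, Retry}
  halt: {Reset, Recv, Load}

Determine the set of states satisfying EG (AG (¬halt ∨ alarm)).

{Req, Wait}

Sat(¬halt) = {Req, Retry, Wait}
Sat(¬halt ∨ alarm) = {Reset, Req, Recv, Retry, Wait}
AG (¬halt ∨ alarm): greatest fixpoint, start Z0 = {Reset, Req, Recv, Retry, Wait}, keep only states in Sat with every successor in Z. Z1 = {Reset, Req, Recv, Wait}; Z2 = {Reset, Req, Wait}; Z3 = {Req, Wait}; fixed.
Sat(AG (¬halt ∨ alarm)) = {Req, Wait}
EG (AG (¬halt ∨ alarm)): greatest fixpoint, start Z0 = {Req, Wait}, keep only states in Sat with some successor in Z. Already a fixed point.
Sat(EG (AG (¬halt ∨ alarm))) = {Req, Wait}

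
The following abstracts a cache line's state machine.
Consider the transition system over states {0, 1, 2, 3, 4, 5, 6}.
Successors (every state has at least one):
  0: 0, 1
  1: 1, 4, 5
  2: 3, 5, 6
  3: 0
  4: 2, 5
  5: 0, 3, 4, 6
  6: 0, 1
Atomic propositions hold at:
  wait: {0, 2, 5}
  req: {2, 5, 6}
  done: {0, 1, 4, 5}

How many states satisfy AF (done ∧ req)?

1

Sat(done ∧ req) = {5}
AF (done ∧ req): least fixpoint, start Z0 = {5}, add states with every successor in Z. Already a fixed point.
Sat(AF (done ∧ req)) = {5}
|Sat(AF (done ∧ req))| = |{5}| = 1.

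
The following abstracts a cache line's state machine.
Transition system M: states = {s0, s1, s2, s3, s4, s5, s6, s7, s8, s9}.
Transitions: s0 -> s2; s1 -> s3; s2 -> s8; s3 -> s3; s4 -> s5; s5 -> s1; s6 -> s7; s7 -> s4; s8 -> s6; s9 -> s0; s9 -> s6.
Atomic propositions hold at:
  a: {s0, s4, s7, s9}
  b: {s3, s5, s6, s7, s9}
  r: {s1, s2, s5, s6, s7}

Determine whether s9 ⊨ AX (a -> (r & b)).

Sat(r & b) = {s5, s6, s7}
Sat(a -> (r & b)) = {s1, s2, s3, s5, s6, s7, s8}
Sat(AX (a -> (r & b))) = {s : every successor in {s1, s2, s3, s5, s6, s7, s8}} = {s0, s1, s2, s3, s4, s5, s6, s8}
s9 ∉ Sat(AX (a -> (r & b))) = {s0, s1, s2, s3, s4, s5, s6, s8}, so the formula does not hold at s9.

No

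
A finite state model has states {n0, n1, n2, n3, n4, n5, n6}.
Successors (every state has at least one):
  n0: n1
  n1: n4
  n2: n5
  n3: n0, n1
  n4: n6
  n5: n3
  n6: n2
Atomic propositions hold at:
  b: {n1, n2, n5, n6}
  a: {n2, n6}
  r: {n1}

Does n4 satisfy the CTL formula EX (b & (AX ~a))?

No

Sat(~a) = {n0, n1, n3, n4, n5}
Sat(AX ~a) = {s : every successor in {n0, n1, n3, n4, n5}} = {n0, n1, n2, n3, n5}
Sat(b & (AX ~a)) = {n1, n2, n5}
Sat(EX (b & (AX ~a))) = {s : some successor in {n1, n2, n5}} = {n0, n2, n3, n6}
n4 ∉ Sat(EX (b & (AX ~a))) = {n0, n2, n3, n6}, so the formula does not hold at n4.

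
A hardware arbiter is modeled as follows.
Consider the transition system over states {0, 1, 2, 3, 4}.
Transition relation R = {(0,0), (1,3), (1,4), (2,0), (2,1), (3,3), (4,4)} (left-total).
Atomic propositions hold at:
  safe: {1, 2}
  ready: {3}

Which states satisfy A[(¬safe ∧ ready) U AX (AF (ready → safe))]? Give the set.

Sat(¬safe) = {0, 3, 4}
Sat(¬safe ∧ ready) = {3}
Sat(ready → safe) = {0, 1, 2, 4}
AF (ready → safe): least fixpoint, start Z0 = {0, 1, 2, 4}, add states with every successor in Z. Already a fixed point.
Sat(AF (ready → safe)) = {0, 1, 2, 4}
Sat(AX (AF (ready → safe))) = {s : every successor in {0, 1, 2, 4}} = {0, 2, 4}
A[(¬safe ∧ ready) U AX (AF (ready → safe))]: least fixpoint, start Z0 = Sat(AX (AF (ready → safe))) = {0, 2, 4}, add states in Sat(¬safe ∧ ready) with every successor in Z. Already a fixed point.
Sat(A[(¬safe ∧ ready) U AX (AF (ready → safe))]) = {0, 2, 4}

{0, 2, 4}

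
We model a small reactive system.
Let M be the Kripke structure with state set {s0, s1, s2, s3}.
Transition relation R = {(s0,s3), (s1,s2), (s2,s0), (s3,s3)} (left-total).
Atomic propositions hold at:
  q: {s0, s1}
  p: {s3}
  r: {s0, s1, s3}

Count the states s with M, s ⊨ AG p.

AG p: greatest fixpoint, start Z0 = {s3}, keep only states in Sat with every successor in Z. Already a fixed point.
Sat(AG p) = {s3}
|Sat(AG p)| = |{s3}| = 1.

1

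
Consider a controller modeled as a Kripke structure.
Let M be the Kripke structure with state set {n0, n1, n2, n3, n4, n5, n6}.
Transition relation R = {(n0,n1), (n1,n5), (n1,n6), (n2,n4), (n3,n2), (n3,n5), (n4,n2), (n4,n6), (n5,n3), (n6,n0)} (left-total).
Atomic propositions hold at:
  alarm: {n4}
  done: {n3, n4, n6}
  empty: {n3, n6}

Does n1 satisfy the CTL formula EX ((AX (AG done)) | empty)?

AG done: greatest fixpoint, start Z0 = {n3, n4, n6}, keep only states in Sat with every successor in Z. Z1 = ∅; fixed.
Sat(AG done) = ∅
Sat(AX (AG done)) = {s : every successor in ∅} = ∅
Sat((AX (AG done)) | empty) = {n3, n6}
Sat(EX ((AX (AG done)) | empty)) = {s : some successor in {n3, n6}} = {n1, n4, n5}
n1 ∈ Sat(EX ((AX (AG done)) | empty)) = {n1, n4, n5}, so the formula holds at n1.

Yes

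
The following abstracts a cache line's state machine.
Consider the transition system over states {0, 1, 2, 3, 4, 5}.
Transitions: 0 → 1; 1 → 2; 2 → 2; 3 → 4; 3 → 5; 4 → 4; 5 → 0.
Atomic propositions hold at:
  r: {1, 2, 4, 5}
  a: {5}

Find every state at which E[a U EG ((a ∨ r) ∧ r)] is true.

{1, 2, 4}

Sat(a ∨ r) = {1, 2, 4, 5}
Sat((a ∨ r) ∧ r) = {1, 2, 4, 5}
EG ((a ∨ r) ∧ r): greatest fixpoint, start Z0 = {1, 2, 4, 5}, keep only states in Sat with some successor in Z. Z1 = {1, 2, 4}; fixed.
Sat(EG ((a ∨ r) ∧ r)) = {1, 2, 4}
E[a U EG ((a ∨ r) ∧ r)]: least fixpoint, start Z0 = Sat(EG ((a ∨ r) ∧ r)) = {1, 2, 4}, add states in Sat(a) with some successor in Z. Already a fixed point.
Sat(E[a U EG ((a ∨ r) ∧ r)]) = {1, 2, 4}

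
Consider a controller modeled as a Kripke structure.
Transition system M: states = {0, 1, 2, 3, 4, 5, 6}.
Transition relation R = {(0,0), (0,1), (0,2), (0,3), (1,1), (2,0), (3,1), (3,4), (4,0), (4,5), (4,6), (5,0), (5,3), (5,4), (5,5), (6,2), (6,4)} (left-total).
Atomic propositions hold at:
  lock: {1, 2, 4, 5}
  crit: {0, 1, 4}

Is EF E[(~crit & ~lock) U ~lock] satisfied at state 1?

No

Sat(~crit) = {2, 3, 5, 6}
Sat(~lock) = {0, 3, 6}
Sat(~crit & ~lock) = {3, 6}
E[(~crit & ~lock) U ~lock]: least fixpoint, start Z0 = Sat(~lock) = {0, 3, 6}, add states in Sat(~crit & ~lock) with some successor in Z. Already a fixed point.
Sat(E[(~crit & ~lock) U ~lock]) = {0, 3, 6}
EF E[(~crit & ~lock) U ~lock]: least fixpoint, start Z0 = {0, 3, 6}, add states with some successor in Z. Z1 = {0, 2, 3, 4, 5, 6}; fixed.
Sat(EF E[(~crit & ~lock) U ~lock]) = {0, 2, 3, 4, 5, 6}
1 ∉ Sat(EF E[(~crit & ~lock) U ~lock]) = {0, 2, 3, 4, 5, 6}, so the formula does not hold at 1.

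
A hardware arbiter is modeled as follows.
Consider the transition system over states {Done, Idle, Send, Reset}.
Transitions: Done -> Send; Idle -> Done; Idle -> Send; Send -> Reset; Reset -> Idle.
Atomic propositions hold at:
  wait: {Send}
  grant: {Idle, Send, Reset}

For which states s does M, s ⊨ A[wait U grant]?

{Idle, Send, Reset}

A[wait U grant]: least fixpoint, start Z0 = Sat(grant) = {Idle, Send, Reset}, add states in Sat(wait) with every successor in Z. Already a fixed point.
Sat(A[wait U grant]) = {Idle, Send, Reset}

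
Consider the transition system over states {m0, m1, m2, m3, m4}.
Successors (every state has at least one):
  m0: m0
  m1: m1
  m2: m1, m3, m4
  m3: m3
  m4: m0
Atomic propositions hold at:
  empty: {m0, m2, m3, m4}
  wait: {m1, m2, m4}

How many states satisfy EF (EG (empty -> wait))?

2

Sat(empty -> wait) = {m1, m2, m4}
EG (empty -> wait): greatest fixpoint, start Z0 = {m1, m2, m4}, keep only states in Sat with some successor in Z. Z1 = {m1, m2}; fixed.
Sat(EG (empty -> wait)) = {m1, m2}
EF (EG (empty -> wait)): least fixpoint, start Z0 = {m1, m2}, add states with some successor in Z. Already a fixed point.
Sat(EF (EG (empty -> wait))) = {m1, m2}
|Sat(EF (EG (empty -> wait)))| = |{m1, m2}| = 2.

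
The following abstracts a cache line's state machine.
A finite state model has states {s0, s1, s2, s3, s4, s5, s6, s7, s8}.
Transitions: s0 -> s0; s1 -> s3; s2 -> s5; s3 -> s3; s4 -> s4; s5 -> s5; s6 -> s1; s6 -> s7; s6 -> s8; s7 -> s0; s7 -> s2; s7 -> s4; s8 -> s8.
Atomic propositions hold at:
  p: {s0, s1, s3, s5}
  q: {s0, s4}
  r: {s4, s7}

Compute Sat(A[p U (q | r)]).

Sat(q | r) = {s0, s4, s7}
A[p U (q | r)]: least fixpoint, start Z0 = Sat((q | r)) = {s0, s4, s7}, add states in Sat(p) with every successor in Z. Already a fixed point.
Sat(A[p U (q | r)]) = {s0, s4, s7}

{s0, s4, s7}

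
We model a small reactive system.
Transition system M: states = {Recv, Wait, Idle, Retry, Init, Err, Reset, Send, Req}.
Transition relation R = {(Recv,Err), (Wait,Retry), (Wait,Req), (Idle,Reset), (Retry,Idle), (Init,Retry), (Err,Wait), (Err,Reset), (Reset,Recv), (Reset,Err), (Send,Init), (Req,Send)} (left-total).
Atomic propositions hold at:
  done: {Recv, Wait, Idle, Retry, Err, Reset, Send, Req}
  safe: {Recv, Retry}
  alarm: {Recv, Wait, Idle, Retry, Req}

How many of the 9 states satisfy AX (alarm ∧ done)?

3

Sat(alarm ∧ done) = {Recv, Wait, Idle, Retry, Req}
Sat(AX (alarm ∧ done)) = {s : every successor in {Recv, Wait, Idle, Retry, Req}} = {Wait, Retry, Init}
|Sat(AX (alarm ∧ done))| = |{Wait, Retry, Init}| = 3.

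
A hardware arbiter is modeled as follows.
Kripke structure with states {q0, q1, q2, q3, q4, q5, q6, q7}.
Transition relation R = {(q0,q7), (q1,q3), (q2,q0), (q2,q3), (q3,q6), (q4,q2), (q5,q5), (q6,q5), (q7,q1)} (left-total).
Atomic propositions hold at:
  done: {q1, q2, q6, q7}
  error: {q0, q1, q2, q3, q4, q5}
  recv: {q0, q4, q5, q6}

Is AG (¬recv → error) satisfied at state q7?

No

Sat(¬recv) = {q1, q2, q3, q7}
Sat(¬recv → error) = {q0, q1, q2, q3, q4, q5, q6}
AG (¬recv → error): greatest fixpoint, start Z0 = {q0, q1, q2, q3, q4, q5, q6}, keep only states in Sat with every successor in Z. Z1 = {q1, q2, q3, q4, q5, q6}; Z2 = {q1, q3, q4, q5, q6}; Z3 = {q1, q3, q5, q6}; fixed.
Sat(AG (¬recv → error)) = {q1, q3, q5, q6}
q7 ∉ Sat(AG (¬recv → error)) = {q1, q3, q5, q6}, so the formula does not hold at q7.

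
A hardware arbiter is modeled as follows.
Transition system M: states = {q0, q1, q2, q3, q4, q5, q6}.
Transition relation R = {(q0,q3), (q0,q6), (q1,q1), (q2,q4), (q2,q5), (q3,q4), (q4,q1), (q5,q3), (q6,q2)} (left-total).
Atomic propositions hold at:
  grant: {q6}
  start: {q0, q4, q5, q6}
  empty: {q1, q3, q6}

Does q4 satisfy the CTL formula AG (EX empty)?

Yes

Sat(EX empty) = {s : some successor in {q1, q3, q6}} = {q0, q1, q4, q5}
AG (EX empty): greatest fixpoint, start Z0 = {q0, q1, q4, q5}, keep only states in Sat with every successor in Z. Z1 = {q1, q4}; fixed.
Sat(AG (EX empty)) = {q1, q4}
q4 ∈ Sat(AG (EX empty)) = {q1, q4}, so the formula holds at q4.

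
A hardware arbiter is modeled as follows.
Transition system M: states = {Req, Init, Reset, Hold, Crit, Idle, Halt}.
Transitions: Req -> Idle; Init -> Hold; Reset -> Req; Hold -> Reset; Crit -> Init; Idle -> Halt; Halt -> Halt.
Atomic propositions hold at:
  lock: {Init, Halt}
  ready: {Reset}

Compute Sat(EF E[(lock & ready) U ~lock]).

{Req, Init, Reset, Hold, Crit, Idle}

Sat(lock & ready) = ∅
Sat(~lock) = {Req, Reset, Hold, Crit, Idle}
E[(lock & ready) U ~lock]: least fixpoint, start Z0 = Sat(~lock) = {Req, Reset, Hold, Crit, Idle}, add states in Sat(lock & ready) with some successor in Z. Already a fixed point.
Sat(E[(lock & ready) U ~lock]) = {Req, Reset, Hold, Crit, Idle}
EF E[(lock & ready) U ~lock]: least fixpoint, start Z0 = {Req, Reset, Hold, Crit, Idle}, add states with some successor in Z. Z1 = {Req, Init, Reset, Hold, Crit, Idle}; fixed.
Sat(EF E[(lock & ready) U ~lock]) = {Req, Init, Reset, Hold, Crit, Idle}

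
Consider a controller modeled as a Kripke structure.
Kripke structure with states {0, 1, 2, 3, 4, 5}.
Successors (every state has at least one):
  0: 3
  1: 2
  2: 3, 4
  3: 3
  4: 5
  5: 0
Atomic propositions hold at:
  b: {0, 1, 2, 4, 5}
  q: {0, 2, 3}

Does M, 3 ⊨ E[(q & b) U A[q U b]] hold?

No

Sat(q & b) = {0, 2}
A[q U b]: least fixpoint, start Z0 = Sat(b) = {0, 1, 2, 4, 5}, add states in Sat(q) with every successor in Z. Already a fixed point.
Sat(A[q U b]) = {0, 1, 2, 4, 5}
E[(q & b) U A[q U b]]: least fixpoint, start Z0 = Sat(A[q U b]) = {0, 1, 2, 4, 5}, add states in Sat(q & b) with some successor in Z. Already a fixed point.
Sat(E[(q & b) U A[q U b]]) = {0, 1, 2, 4, 5}
3 ∉ Sat(E[(q & b) U A[q U b]]) = {0, 1, 2, 4, 5}, so the formula does not hold at 3.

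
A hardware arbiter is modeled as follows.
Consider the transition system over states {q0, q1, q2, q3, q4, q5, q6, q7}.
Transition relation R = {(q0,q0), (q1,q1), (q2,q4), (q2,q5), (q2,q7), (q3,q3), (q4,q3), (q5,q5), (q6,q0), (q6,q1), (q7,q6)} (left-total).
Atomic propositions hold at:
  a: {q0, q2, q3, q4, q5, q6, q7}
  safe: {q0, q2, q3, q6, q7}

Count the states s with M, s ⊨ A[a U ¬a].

Sat(¬a) = {q1}
A[a U ¬a]: least fixpoint, start Z0 = Sat(¬a) = {q1}, add states in Sat(a) with every successor in Z. Already a fixed point.
Sat(A[a U ¬a]) = {q1}
|Sat(A[a U ¬a])| = |{q1}| = 1.

1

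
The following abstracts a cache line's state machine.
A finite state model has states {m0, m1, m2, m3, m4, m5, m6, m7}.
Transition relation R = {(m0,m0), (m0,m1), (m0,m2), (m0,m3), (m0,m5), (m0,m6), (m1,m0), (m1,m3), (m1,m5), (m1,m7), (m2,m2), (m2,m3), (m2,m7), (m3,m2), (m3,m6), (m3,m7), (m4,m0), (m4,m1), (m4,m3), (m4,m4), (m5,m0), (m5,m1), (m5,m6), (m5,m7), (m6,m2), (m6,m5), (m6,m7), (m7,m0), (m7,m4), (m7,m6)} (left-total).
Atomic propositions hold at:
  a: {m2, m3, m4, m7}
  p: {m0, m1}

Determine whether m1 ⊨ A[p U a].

A[p U a]: least fixpoint, start Z0 = Sat(a) = {m2, m3, m4, m7}, add states in Sat(p) with every successor in Z. Already a fixed point.
Sat(A[p U a]) = {m2, m3, m4, m7}
m1 ∉ Sat(A[p U a]) = {m2, m3, m4, m7}, so the formula does not hold at m1.

No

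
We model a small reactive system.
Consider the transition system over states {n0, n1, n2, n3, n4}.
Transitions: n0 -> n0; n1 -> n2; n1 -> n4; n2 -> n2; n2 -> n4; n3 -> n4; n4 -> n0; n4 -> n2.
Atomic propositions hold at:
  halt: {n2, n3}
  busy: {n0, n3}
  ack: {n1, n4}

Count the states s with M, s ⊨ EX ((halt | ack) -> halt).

Sat(halt | ack) = {n1, n2, n3, n4}
Sat((halt | ack) -> halt) = {n0, n2, n3}
Sat(EX ((halt | ack) -> halt)) = {s : some successor in {n0, n2, n3}} = {n0, n1, n2, n4}
|Sat(EX ((halt | ack) -> halt))| = |{n0, n1, n2, n4}| = 4.

4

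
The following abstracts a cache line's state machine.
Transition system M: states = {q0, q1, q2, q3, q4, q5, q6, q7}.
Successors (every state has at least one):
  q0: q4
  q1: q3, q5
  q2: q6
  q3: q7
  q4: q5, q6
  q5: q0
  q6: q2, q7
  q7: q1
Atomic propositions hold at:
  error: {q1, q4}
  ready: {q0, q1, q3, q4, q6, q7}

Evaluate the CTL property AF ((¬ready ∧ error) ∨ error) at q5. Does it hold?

Sat(¬ready) = {q2, q5}
Sat(¬ready ∧ error) = ∅
Sat((¬ready ∧ error) ∨ error) = {q1, q4}
AF ((¬ready ∧ error) ∨ error): least fixpoint, start Z0 = {q1, q4}, add states with every successor in Z. Z1 = {q0, q1, q4, q7}; Z2 = {q0, q1, q3, q4, q5, q7}; fixed.
Sat(AF ((¬ready ∧ error) ∨ error)) = {q0, q1, q3, q4, q5, q7}
q5 ∈ Sat(AF ((¬ready ∧ error) ∨ error)) = {q0, q1, q3, q4, q5, q7}, so the formula holds at q5.

Yes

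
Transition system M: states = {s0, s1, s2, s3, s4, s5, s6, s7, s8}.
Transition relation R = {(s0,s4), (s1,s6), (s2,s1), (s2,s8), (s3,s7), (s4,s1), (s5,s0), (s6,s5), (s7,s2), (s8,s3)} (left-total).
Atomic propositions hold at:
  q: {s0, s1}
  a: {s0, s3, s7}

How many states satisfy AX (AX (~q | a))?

Sat(~q) = {s2, s3, s4, s5, s6, s7, s8}
Sat(~q | a) = {s0, s2, s3, s4, s5, s6, s7, s8}
Sat(AX (~q | a)) = {s : every successor in {s0, s2, s3, s4, s5, s6, s7, s8}} = {s0, s1, s3, s5, s6, s7, s8}
Sat(AX (AX (~q | a))) = {s : every successor in {s0, s1, s3, s5, s6, s7, s8}} = {s1, s2, s3, s4, s5, s6, s8}
|Sat(AX (AX (~q | a)))| = |{s1, s2, s3, s4, s5, s6, s8}| = 7.

7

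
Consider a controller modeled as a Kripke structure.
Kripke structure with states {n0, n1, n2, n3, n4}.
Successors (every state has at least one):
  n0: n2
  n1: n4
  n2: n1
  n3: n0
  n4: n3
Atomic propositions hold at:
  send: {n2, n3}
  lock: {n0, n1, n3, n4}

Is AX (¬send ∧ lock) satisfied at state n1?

Sat(¬send) = {n0, n1, n4}
Sat(¬send ∧ lock) = {n0, n1, n4}
Sat(AX (¬send ∧ lock)) = {s : every successor in {n0, n1, n4}} = {n1, n2, n3}
n1 ∈ Sat(AX (¬send ∧ lock)) = {n1, n2, n3}, so the formula holds at n1.

Yes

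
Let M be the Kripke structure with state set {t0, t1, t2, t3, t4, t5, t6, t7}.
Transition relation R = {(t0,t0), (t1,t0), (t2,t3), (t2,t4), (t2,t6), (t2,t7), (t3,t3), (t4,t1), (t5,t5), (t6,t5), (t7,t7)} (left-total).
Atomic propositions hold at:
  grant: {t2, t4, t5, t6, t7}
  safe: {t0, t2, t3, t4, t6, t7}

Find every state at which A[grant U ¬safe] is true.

{t1, t4, t5, t6}

Sat(¬safe) = {t1, t5}
A[grant U ¬safe]: least fixpoint, start Z0 = Sat(¬safe) = {t1, t5}, add states in Sat(grant) with every successor in Z. Z1 = {t1, t4, t5, t6}; fixed.
Sat(A[grant U ¬safe]) = {t1, t4, t5, t6}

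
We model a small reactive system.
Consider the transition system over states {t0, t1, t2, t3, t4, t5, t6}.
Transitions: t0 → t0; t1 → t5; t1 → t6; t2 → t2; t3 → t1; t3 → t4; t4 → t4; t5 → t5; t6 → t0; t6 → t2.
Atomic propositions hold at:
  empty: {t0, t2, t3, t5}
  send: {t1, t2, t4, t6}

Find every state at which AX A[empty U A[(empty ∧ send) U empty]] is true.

Sat(empty ∧ send) = {t2}
A[(empty ∧ send) U empty]: least fixpoint, start Z0 = Sat(empty) = {t0, t2, t3, t5}, add states in Sat(empty ∧ send) with every successor in Z. Already a fixed point.
Sat(A[(empty ∧ send) U empty]) = {t0, t2, t3, t5}
A[empty U A[(empty ∧ send) U empty]]: least fixpoint, start Z0 = Sat(A[(empty ∧ send) U empty]) = {t0, t2, t3, t5}, add states in Sat(empty) with every successor in Z. Already a fixed point.
Sat(A[empty U A[(empty ∧ send) U empty]]) = {t0, t2, t3, t5}
Sat(AX A[empty U A[(empty ∧ send) U empty]]) = {s : every successor in {t0, t2, t3, t5}} = {t0, t2, t5, t6}

{t0, t2, t5, t6}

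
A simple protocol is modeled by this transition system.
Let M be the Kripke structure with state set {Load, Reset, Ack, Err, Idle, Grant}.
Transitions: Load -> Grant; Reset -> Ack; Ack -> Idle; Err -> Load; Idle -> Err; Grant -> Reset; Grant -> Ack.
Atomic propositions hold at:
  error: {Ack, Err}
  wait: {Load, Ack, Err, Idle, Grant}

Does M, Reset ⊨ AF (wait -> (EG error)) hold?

Yes

EG error: greatest fixpoint, start Z0 = {Ack, Err}, keep only states in Sat with some successor in Z. Z1 = ∅; fixed.
Sat(EG error) = ∅
Sat(wait -> (EG error)) = {Reset}
AF (wait -> (EG error)): least fixpoint, start Z0 = {Reset}, add states with every successor in Z. Already a fixed point.
Sat(AF (wait -> (EG error))) = {Reset}
Reset ∈ Sat(AF (wait -> (EG error))) = {Reset}, so the formula holds at Reset.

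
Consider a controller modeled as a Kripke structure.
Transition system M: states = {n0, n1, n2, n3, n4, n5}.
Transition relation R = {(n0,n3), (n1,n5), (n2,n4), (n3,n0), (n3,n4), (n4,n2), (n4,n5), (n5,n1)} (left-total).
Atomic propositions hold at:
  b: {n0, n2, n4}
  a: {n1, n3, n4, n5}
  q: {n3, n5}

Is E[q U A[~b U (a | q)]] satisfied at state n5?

Yes

Sat(~b) = {n1, n3, n5}
Sat(a | q) = {n1, n3, n4, n5}
A[~b U (a | q)]: least fixpoint, start Z0 = Sat((a | q)) = {n1, n3, n4, n5}, add states in Sat(~b) with every successor in Z. Already a fixed point.
Sat(A[~b U (a | q)]) = {n1, n3, n4, n5}
E[q U A[~b U (a | q)]]: least fixpoint, start Z0 = Sat(A[~b U (a | q)]) = {n1, n3, n4, n5}, add states in Sat(q) with some successor in Z. Already a fixed point.
Sat(E[q U A[~b U (a | q)]]) = {n1, n3, n4, n5}
n5 ∈ Sat(E[q U A[~b U (a | q)]]) = {n1, n3, n4, n5}, so the formula holds at n5.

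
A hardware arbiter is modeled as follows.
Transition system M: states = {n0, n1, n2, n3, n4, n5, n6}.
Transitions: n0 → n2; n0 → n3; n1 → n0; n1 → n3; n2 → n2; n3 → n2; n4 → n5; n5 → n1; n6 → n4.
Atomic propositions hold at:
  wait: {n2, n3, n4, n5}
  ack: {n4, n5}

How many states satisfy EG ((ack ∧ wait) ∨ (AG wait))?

Sat(ack ∧ wait) = {n4, n5}
AG wait: greatest fixpoint, start Z0 = {n2, n3, n4, n5}, keep only states in Sat with every successor in Z. Z1 = {n2, n3, n4}; Z2 = {n2, n3}; fixed.
Sat(AG wait) = {n2, n3}
Sat((ack ∧ wait) ∨ (AG wait)) = {n2, n3, n4, n5}
EG ((ack ∧ wait) ∨ (AG wait)): greatest fixpoint, start Z0 = {n2, n3, n4, n5}, keep only states in Sat with some successor in Z. Z1 = {n2, n3, n4}; Z2 = {n2, n3}; fixed.
Sat(EG ((ack ∧ wait) ∨ (AG wait))) = {n2, n3}
|Sat(EG ((ack ∧ wait) ∨ (AG wait)))| = |{n2, n3}| = 2.

2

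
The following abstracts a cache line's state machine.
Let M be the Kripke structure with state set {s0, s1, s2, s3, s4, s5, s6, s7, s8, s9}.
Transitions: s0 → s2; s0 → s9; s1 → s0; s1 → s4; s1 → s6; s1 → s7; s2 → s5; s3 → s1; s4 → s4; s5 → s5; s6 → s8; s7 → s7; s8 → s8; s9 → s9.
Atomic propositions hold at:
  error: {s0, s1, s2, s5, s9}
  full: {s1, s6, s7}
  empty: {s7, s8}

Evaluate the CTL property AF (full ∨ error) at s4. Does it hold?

No

Sat(full ∨ error) = {s0, s1, s2, s5, s6, s7, s9}
AF (full ∨ error): least fixpoint, start Z0 = {s0, s1, s2, s5, s6, s7, s9}, add states with every successor in Z. Z1 = {s0, s1, s2, s3, s5, s6, s7, s9}; fixed.
Sat(AF (full ∨ error)) = {s0, s1, s2, s3, s5, s6, s7, s9}
s4 ∉ Sat(AF (full ∨ error)) = {s0, s1, s2, s3, s5, s6, s7, s9}, so the formula does not hold at s4.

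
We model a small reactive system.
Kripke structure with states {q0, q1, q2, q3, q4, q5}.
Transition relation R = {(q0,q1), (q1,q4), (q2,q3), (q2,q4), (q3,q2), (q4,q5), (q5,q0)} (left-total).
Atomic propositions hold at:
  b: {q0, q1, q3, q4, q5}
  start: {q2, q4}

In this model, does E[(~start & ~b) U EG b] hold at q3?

No

Sat(~start) = {q0, q1, q3, q5}
Sat(~b) = {q2}
Sat(~start & ~b) = ∅
EG b: greatest fixpoint, start Z0 = {q0, q1, q3, q4, q5}, keep only states in Sat with some successor in Z. Z1 = {q0, q1, q4, q5}; fixed.
Sat(EG b) = {q0, q1, q4, q5}
E[(~start & ~b) U EG b]: least fixpoint, start Z0 = Sat(EG b) = {q0, q1, q4, q5}, add states in Sat(~start & ~b) with some successor in Z. Already a fixed point.
Sat(E[(~start & ~b) U EG b]) = {q0, q1, q4, q5}
q3 ∉ Sat(E[(~start & ~b) U EG b]) = {q0, q1, q4, q5}, so the formula does not hold at q3.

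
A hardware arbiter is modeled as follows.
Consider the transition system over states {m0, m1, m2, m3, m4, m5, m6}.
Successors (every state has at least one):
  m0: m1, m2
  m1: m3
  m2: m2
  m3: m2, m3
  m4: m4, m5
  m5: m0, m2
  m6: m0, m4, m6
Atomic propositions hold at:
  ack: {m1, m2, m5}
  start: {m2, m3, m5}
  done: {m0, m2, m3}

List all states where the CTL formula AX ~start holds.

{m6}

Sat(~start) = {m0, m1, m4, m6}
Sat(AX ~start) = {s : every successor in {m0, m1, m4, m6}} = {m6}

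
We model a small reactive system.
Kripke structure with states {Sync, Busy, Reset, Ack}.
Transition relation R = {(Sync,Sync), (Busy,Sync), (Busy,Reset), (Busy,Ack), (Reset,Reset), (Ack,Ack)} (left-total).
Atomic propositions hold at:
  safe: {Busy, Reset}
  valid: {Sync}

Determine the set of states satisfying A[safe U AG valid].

{Sync}

AG valid: greatest fixpoint, start Z0 = {Sync}, keep only states in Sat with every successor in Z. Already a fixed point.
Sat(AG valid) = {Sync}
A[safe U AG valid]: least fixpoint, start Z0 = Sat(AG valid) = {Sync}, add states in Sat(safe) with every successor in Z. Already a fixed point.
Sat(A[safe U AG valid]) = {Sync}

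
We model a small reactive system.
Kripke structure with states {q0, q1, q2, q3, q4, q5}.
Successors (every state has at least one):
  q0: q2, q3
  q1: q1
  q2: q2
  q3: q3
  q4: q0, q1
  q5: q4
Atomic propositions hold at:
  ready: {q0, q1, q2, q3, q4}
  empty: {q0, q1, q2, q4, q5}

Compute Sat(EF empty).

{q0, q1, q2, q4, q5}

EF empty: least fixpoint, start Z0 = {q0, q1, q2, q4, q5}, add states with some successor in Z. Already a fixed point.
Sat(EF empty) = {q0, q1, q2, q4, q5}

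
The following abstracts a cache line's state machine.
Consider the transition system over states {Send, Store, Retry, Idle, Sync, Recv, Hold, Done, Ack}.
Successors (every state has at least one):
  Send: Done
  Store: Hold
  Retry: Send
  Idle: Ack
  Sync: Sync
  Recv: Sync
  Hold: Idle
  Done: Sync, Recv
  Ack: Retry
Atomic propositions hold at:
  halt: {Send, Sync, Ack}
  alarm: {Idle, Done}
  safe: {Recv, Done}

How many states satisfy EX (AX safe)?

Sat(AX safe) = {s : every successor in {Recv, Done}} = {Send}
Sat(EX (AX safe)) = {s : some successor in {Send}} = {Retry}
|Sat(EX (AX safe))| = |{Retry}| = 1.

1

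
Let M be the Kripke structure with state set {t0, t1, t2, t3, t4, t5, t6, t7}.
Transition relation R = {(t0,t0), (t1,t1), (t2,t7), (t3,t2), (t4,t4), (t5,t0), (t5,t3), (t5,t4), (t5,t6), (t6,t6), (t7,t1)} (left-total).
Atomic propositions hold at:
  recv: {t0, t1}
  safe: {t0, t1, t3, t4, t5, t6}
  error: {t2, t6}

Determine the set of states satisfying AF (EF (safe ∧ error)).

{t5, t6}

Sat(safe ∧ error) = {t6}
EF (safe ∧ error): least fixpoint, start Z0 = {t6}, add states with some successor in Z. Z1 = {t5, t6}; fixed.
Sat(EF (safe ∧ error)) = {t5, t6}
AF (EF (safe ∧ error)): least fixpoint, start Z0 = {t5, t6}, add states with every successor in Z. Already a fixed point.
Sat(AF (EF (safe ∧ error))) = {t5, t6}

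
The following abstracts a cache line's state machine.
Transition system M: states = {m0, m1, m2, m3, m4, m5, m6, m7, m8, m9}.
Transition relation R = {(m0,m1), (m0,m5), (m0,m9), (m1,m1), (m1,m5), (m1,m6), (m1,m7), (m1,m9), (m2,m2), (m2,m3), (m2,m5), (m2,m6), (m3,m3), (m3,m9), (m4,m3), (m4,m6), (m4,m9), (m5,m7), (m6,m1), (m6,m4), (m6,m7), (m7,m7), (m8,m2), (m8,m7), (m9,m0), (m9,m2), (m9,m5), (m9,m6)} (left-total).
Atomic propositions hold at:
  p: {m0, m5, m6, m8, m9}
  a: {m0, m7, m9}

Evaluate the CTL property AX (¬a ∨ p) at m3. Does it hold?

Sat(¬a) = {m1, m2, m3, m4, m5, m6, m8}
Sat(¬a ∨ p) = {m0, m1, m2, m3, m4, m5, m6, m8, m9}
Sat(AX (¬a ∨ p)) = {s : every successor in {m0, m1, m2, m3, m4, m5, m6, m8, m9}} = {m0, m2, m3, m4, m9}
m3 ∈ Sat(AX (¬a ∨ p)) = {m0, m2, m3, m4, m9}, so the formula holds at m3.

Yes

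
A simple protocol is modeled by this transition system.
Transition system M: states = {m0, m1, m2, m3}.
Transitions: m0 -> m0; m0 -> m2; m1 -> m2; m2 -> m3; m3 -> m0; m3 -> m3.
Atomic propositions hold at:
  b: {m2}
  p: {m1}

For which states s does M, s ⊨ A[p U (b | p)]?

Sat(b | p) = {m1, m2}
A[p U (b | p)]: least fixpoint, start Z0 = Sat((b | p)) = {m1, m2}, add states in Sat(p) with every successor in Z. Already a fixed point.
Sat(A[p U (b | p)]) = {m1, m2}

{m1, m2}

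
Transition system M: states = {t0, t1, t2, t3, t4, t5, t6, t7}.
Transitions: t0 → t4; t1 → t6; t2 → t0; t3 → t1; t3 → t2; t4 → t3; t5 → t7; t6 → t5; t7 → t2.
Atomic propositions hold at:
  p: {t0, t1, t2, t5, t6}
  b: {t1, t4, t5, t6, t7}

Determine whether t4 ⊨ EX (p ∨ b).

Sat(p ∨ b) = {t0, t1, t2, t4, t5, t6, t7}
Sat(EX (p ∨ b)) = {s : some successor in {t0, t1, t2, t4, t5, t6, t7}} = {t0, t1, t2, t3, t5, t6, t7}
t4 ∉ Sat(EX (p ∨ b)) = {t0, t1, t2, t3, t5, t6, t7}, so the formula does not hold at t4.

No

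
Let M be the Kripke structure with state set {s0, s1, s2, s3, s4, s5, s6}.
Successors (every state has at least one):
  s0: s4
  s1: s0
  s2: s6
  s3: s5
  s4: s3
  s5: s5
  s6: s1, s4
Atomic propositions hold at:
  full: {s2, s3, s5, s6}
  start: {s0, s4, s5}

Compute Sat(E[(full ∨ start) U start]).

{s0, s2, s3, s4, s5, s6}

Sat(full ∨ start) = {s0, s2, s3, s4, s5, s6}
E[(full ∨ start) U start]: least fixpoint, start Z0 = Sat(start) = {s0, s4, s5}, add states in Sat(full ∨ start) with some successor in Z. Z1 = {s0, s3, s4, s5, s6}; Z2 = {s0, s2, s3, s4, s5, s6}; fixed.
Sat(E[(full ∨ start) U start]) = {s0, s2, s3, s4, s5, s6}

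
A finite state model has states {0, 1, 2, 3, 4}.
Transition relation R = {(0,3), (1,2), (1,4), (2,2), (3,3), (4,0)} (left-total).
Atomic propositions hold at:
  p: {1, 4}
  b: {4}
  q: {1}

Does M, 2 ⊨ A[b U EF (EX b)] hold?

Sat(EX b) = {s : some successor in {4}} = {1}
EF (EX b): least fixpoint, start Z0 = {1}, add states with some successor in Z. Already a fixed point.
Sat(EF (EX b)) = {1}
A[b U EF (EX b)]: least fixpoint, start Z0 = Sat(EF (EX b)) = {1}, add states in Sat(b) with every successor in Z. Already a fixed point.
Sat(A[b U EF (EX b)]) = {1}
2 ∉ Sat(A[b U EF (EX b)]) = {1}, so the formula does not hold at 2.

No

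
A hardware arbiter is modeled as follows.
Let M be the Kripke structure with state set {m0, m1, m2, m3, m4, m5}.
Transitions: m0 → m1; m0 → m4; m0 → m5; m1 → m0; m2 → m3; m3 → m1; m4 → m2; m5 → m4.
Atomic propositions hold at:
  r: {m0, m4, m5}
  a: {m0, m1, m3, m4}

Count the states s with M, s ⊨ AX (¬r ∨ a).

Sat(¬r) = {m1, m2, m3}
Sat(¬r ∨ a) = {m0, m1, m2, m3, m4}
Sat(AX (¬r ∨ a)) = {s : every successor in {m0, m1, m2, m3, m4}} = {m1, m2, m3, m4, m5}
|Sat(AX (¬r ∨ a))| = |{m1, m2, m3, m4, m5}| = 5.

5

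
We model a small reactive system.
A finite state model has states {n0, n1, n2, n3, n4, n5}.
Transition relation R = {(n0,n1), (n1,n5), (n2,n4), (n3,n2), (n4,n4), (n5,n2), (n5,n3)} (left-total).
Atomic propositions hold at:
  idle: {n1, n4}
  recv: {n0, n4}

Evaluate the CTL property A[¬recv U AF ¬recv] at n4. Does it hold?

No

Sat(¬recv) = {n1, n2, n3, n5}
AF ¬recv: least fixpoint, start Z0 = {n1, n2, n3, n5}, add states with every successor in Z. Z1 = {n0, n1, n2, n3, n5}; fixed.
Sat(AF ¬recv) = {n0, n1, n2, n3, n5}
A[¬recv U AF ¬recv]: least fixpoint, start Z0 = Sat(AF ¬recv) = {n0, n1, n2, n3, n5}, add states in Sat(¬recv) with every successor in Z. Already a fixed point.
Sat(A[¬recv U AF ¬recv]) = {n0, n1, n2, n3, n5}
n4 ∉ Sat(A[¬recv U AF ¬recv]) = {n0, n1, n2, n3, n5}, so the formula does not hold at n4.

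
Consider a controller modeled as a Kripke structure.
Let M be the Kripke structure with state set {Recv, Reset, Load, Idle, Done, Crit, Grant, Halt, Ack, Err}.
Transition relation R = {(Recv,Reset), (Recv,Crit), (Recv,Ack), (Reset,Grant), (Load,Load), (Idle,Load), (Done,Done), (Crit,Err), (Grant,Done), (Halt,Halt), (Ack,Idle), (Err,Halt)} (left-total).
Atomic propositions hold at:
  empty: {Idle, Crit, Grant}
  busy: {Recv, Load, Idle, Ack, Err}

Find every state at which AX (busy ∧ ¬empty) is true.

{Load, Idle, Crit}

Sat(¬empty) = {Recv, Reset, Load, Done, Halt, Ack, Err}
Sat(busy ∧ ¬empty) = {Recv, Load, Ack, Err}
Sat(AX (busy ∧ ¬empty)) = {s : every successor in {Recv, Load, Ack, Err}} = {Load, Idle, Crit}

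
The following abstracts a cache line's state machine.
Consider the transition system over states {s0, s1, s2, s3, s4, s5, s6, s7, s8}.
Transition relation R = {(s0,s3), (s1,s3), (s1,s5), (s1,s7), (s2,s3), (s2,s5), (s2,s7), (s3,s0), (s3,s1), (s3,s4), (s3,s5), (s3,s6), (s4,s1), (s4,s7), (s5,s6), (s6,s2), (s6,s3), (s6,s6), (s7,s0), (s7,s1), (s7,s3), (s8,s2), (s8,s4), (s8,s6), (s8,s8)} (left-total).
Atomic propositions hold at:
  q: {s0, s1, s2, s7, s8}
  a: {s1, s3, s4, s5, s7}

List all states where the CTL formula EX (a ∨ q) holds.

{s0, s1, s2, s3, s4, s6, s7, s8}

Sat(a ∨ q) = {s0, s1, s2, s3, s4, s5, s7, s8}
Sat(EX (a ∨ q)) = {s : some successor in {s0, s1, s2, s3, s4, s5, s7, s8}} = {s0, s1, s2, s3, s4, s6, s7, s8}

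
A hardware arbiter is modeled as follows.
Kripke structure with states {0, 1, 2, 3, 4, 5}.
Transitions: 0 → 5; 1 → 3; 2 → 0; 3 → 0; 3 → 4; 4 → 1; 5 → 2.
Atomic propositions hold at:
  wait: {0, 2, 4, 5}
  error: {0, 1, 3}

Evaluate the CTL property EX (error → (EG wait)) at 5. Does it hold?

EG wait: greatest fixpoint, start Z0 = {0, 2, 4, 5}, keep only states in Sat with some successor in Z. Z1 = {0, 2, 5}; fixed.
Sat(EG wait) = {0, 2, 5}
Sat(error → (EG wait)) = {0, 2, 4, 5}
Sat(EX (error → (EG wait))) = {s : some successor in {0, 2, 4, 5}} = {0, 2, 3, 5}
5 ∈ Sat(EX (error → (EG wait))) = {0, 2, 3, 5}, so the formula holds at 5.

Yes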